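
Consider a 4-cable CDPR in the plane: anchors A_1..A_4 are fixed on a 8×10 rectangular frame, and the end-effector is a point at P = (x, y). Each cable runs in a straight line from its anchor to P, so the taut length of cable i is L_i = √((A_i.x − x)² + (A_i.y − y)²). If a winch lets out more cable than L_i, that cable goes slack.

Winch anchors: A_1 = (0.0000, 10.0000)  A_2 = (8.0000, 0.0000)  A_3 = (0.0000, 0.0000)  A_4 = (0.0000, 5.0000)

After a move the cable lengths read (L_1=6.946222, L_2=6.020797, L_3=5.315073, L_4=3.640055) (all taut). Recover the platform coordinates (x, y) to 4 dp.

expand ‖A_i−P‖²=L_i² and subtract eq 1 (c_i ≔ ‖A_i‖²−L_i²)
c_1 = 0.0000+100.0000−48.2500 = 51.7500
eq1−eq2 → [-16.0000  20.0000]·P = 24.0000
eq1−eq3 → [0.0000  20.0000]·P = 80.0000
eq1−eq4 → [0.0000  10.0000]·P = 40.0000
2×2 solve → P = (3.5000, 4.0000)
check cable 4: ‖A_4−P‖² = 13.2500 ≈ L_4² = 13.2500 ✓

(3.5000, 4.0000)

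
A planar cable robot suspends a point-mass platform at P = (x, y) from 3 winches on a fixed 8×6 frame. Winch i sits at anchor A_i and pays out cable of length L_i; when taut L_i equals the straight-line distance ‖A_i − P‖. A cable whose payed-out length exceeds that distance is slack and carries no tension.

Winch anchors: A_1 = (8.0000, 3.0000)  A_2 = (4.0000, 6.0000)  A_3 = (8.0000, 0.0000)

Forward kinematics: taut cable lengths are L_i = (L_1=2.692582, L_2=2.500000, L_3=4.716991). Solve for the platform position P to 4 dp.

(5.5000, 4.0000)

expand ‖A_i−P‖²=L_i² and subtract eq 1 (k_i ≔ ‖A_i‖²−L_i²)
k_1 = 64.0000+9.0000−7.2500 = 65.7500
eq1−eq2 → [8.0000  -6.0000]·P = 20.0000
eq1−eq3 → [0.0000  6.0000]·P = 24.0000
2×2 solve → P = (5.5000, 4.0000)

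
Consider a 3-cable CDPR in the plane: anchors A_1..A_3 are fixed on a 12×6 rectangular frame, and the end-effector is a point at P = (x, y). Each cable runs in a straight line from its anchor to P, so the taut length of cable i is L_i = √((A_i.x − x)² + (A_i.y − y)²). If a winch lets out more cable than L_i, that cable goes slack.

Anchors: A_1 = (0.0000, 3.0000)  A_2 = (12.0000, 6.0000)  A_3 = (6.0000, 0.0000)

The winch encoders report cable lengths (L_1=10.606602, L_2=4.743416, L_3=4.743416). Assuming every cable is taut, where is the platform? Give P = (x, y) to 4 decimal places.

(10.5000, 1.5000)

each cable: (A_i−P)·(A_i−P) = L_i²; let q_i = ‖A_i‖²−L_i²
q_1 = 0.0000+9.0000−112.5000 = -103.5000
row 1: -24.0000x − 6.0000y = -261.0000  (q_2=157.5000)
row 2: -12.0000x + 6.0000y = -117.0000  (q_3=13.5000)
Cramer on rows 1–2 → x = 10.5000, y = 1.5000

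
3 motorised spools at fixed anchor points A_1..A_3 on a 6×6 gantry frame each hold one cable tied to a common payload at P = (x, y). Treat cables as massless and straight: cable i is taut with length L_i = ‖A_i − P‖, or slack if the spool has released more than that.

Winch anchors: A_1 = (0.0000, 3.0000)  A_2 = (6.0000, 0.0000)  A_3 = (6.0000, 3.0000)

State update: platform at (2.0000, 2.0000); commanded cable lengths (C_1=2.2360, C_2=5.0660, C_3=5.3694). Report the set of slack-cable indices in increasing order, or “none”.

cable 1: √((-2.0000)²+(1.0000)²)=2.2361, C_1=2.2360: taut
cable 2: √((4.0000)²+(-2.0000)²)=4.4721, C_2=5.0660: slack
cable 3: √((4.0000)²+(1.0000)²)=4.1231, C_3=5.3694: slack

2, 3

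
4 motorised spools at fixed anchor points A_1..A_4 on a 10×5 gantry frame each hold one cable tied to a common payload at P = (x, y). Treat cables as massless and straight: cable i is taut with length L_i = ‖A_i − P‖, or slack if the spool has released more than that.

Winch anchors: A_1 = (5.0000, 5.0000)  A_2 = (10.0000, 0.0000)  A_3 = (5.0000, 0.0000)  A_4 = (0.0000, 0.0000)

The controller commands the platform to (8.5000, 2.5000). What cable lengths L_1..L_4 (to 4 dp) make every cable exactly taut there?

(4.3012, 2.9155, 4.3012, 8.8600)

cable 1: Δx=-3.5000, Δy=2.5000; L_1 = √(Δx²+Δy²) = 4.3012
cable 2: Δx=1.5000, Δy=-2.5000; L_2 = √(Δx²+Δy²) = 2.9155
cable 3: Δx=-3.5000, Δy=-2.5000; L_3 = √(Δx²+Δy²) = 4.3012
cable 4: Δx=-8.5000, Δy=-2.5000; L_4 = √(Δx²+Δy²) = 8.8600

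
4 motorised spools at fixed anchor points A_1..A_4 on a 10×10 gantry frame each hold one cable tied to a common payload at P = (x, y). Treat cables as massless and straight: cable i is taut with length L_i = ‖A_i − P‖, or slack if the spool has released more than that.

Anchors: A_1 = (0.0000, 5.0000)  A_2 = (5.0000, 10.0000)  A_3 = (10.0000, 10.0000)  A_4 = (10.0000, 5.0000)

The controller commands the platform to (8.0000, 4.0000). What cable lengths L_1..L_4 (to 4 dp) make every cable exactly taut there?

(8.0623, 6.7082, 6.3246, 2.2361)

L_1: Δ = A_1−P = (-8.0000, 1.0000) → ‖Δ‖ = √65.0000 = 8.0623
L_2: Δ = A_2−P = (-3.0000, 6.0000) → ‖Δ‖ = √45.0000 = 6.7082
L_3: Δ = A_3−P = (2.0000, 6.0000) → ‖Δ‖ = √40.0000 = 6.3246
L_4: Δ = A_4−P = (2.0000, 1.0000) → ‖Δ‖ = √5.0000 = 2.2361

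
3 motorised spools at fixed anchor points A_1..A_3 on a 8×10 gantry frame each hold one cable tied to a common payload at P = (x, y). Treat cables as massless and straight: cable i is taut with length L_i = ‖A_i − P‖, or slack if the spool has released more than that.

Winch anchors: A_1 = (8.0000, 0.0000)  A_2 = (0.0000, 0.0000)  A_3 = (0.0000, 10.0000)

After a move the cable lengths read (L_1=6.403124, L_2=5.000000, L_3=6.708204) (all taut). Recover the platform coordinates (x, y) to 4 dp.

(3.0000, 4.0000)

circle eqns → linear via eq_j − eq_1; set c_j = A_j·A_j − L_j²
c_1 = 64.0000+0.0000−41.0000 = 23.0000
16.0000·x + 0.0000·y = c_1−c_2 = 48.0000
16.0000·x − 20.0000·y = c_1−c_3 = -32.0000
solve first two rows → x=3.0000, y=4.0000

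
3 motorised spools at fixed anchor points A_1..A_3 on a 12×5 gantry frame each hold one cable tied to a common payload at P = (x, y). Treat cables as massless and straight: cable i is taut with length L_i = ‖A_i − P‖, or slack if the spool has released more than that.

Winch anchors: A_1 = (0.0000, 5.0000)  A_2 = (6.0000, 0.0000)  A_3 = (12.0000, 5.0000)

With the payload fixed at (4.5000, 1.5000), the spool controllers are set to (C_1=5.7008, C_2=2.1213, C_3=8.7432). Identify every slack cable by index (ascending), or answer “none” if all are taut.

3

i=1: geometric 5.7009 vs commanded 5.7008 ⇒ taut
i=2: geometric 2.1213 vs commanded 2.1213 ⇒ taut
i=3: geometric 8.2765 vs commanded 8.7432 ⇒ slack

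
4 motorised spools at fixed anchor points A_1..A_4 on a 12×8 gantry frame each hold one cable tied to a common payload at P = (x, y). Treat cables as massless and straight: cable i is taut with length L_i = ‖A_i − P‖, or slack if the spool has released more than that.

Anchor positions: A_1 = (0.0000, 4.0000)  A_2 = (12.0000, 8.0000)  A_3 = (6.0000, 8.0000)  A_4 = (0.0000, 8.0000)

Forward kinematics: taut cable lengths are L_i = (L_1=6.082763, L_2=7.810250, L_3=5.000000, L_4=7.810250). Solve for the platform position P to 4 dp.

circle eqns → linear via eq_j − eq_1; set k_j = A_j·A_j − L_j²
k_1 = 0.0000+16.0000−37.0000 = -21.0000
-24.0000·x − 8.0000·y = k_1−k_2 = -168.0000
-12.0000·x − 8.0000·y = k_1−k_3 = -96.0000
0.0000·x − 8.0000·y = k_1−k_4 = -24.0000
solve first two rows → x=6.0000, y=3.0000
check cable 4: ‖A_4−P‖² = 61.0000 ≈ L_4² = 61.0000 ✓

(6.0000, 3.0000)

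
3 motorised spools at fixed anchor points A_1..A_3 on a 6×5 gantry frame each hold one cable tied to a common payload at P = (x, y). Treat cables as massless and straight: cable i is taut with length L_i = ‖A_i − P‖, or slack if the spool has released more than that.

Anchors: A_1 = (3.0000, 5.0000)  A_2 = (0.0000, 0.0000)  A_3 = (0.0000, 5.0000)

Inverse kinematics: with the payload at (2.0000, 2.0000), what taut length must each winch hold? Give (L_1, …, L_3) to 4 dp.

(3.1623, 2.8284, 3.6056)

L_1: Δ = A_1−P = (1.0000, 3.0000) → ‖Δ‖ = √10.0000 = 3.1623
L_2: Δ = A_2−P = (-2.0000, -2.0000) → ‖Δ‖ = √8.0000 = 2.8284
L_3: Δ = A_3−P = (-2.0000, 3.0000) → ‖Δ‖ = √13.0000 = 3.6056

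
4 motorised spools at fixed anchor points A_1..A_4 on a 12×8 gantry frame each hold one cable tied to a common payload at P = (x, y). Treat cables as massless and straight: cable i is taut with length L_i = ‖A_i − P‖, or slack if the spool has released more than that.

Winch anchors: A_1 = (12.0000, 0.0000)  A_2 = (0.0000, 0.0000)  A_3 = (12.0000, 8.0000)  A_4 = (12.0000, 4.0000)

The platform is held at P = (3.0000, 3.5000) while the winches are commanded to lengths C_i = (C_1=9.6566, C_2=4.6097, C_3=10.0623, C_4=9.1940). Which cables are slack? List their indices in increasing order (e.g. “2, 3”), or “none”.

cable 1: √((9.0000)²+(-3.5000)²)=9.6566, C_1=9.6566: taut
cable 2: √((-3.0000)²+(-3.5000)²)=4.6098, C_2=4.6097: taut
cable 3: √((9.0000)²+(4.5000)²)=10.0623, C_3=10.0623: taut
cable 4: √((9.0000)²+(0.5000)²)=9.0139, C_4=9.1940: slack

4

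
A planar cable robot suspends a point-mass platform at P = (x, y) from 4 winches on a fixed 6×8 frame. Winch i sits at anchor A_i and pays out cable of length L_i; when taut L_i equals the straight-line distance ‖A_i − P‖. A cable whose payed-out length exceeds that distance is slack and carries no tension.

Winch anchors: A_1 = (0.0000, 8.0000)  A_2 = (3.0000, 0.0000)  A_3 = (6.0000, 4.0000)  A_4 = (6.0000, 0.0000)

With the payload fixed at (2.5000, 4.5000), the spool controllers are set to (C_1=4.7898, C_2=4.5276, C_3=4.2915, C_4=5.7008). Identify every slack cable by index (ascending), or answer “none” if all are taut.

cable 1: √((-2.5000)²+(3.5000)²)=4.3012, C_1=4.7898: slack
cable 2: √((0.5000)²+(-4.5000)²)=4.5277, C_2=4.5276: taut
cable 3: √((3.5000)²+(-0.5000)²)=3.5355, C_3=4.2915: slack
cable 4: √((3.5000)²+(-4.5000)²)=5.7009, C_4=5.7008: taut

1, 3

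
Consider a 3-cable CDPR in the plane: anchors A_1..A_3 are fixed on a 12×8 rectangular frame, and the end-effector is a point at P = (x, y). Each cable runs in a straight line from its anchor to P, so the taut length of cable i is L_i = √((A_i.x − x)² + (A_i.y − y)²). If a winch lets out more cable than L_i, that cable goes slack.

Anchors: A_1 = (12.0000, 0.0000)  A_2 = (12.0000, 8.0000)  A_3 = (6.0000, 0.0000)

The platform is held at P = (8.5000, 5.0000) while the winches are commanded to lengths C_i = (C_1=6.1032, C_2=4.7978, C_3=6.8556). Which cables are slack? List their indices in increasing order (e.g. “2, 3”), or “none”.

2, 3

cable 1: √((3.5000)²+(-5.0000)²)=6.1033, C_1=6.1032: taut
cable 2: √((3.5000)²+(3.0000)²)=4.6098, C_2=4.7978: slack
cable 3: √((-2.5000)²+(-5.0000)²)=5.5902, C_3=6.8556: slack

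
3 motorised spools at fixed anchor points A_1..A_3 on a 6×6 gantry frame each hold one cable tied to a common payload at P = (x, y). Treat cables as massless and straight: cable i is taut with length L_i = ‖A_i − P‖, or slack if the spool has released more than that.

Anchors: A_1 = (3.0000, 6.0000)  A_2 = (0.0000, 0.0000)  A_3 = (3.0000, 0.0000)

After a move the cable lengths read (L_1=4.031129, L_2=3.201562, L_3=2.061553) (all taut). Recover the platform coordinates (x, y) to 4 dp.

expand ‖A_i−P‖²=L_i² and subtract eq 1 (k_i ≔ ‖A_i‖²−L_i²)
k_1 = 9.0000+36.0000−16.2500 = 28.7500
eq1−eq2 → [6.0000  12.0000]·P = 39.0000
eq1−eq3 → [0.0000  12.0000]·P = 24.0000
2×2 solve → P = (2.5000, 2.0000)

(2.5000, 2.0000)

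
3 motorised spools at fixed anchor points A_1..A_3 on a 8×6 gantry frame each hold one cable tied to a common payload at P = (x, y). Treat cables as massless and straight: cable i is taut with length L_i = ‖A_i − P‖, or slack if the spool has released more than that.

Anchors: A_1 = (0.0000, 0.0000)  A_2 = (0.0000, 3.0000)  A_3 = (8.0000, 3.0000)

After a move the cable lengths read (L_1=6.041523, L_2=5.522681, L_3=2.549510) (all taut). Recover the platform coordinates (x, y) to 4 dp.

circle eqns → linear via eq_j − eq_1; set q_j = A_j·A_j − L_j²
q_1 = 0.0000+0.0000−36.5000 = -36.5000
0.0000·x − 6.0000·y = q_1−q_2 = -15.0000
-16.0000·x − 6.0000·y = q_1−q_3 = -103.0000
solve first two rows → x=5.5000, y=2.5000

(5.5000, 2.5000)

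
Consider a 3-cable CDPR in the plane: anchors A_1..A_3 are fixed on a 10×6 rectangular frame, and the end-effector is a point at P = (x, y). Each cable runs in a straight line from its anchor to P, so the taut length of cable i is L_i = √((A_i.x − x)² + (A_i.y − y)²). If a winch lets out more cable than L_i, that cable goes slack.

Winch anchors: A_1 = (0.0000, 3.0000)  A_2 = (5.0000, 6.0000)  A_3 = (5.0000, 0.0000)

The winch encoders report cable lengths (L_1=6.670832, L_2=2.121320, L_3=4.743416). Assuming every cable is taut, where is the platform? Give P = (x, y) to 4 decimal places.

each cable: (A_i−P)·(A_i−P) = L_i²; let c_i = ‖A_i‖²−L_i²
c_1 = 0.0000+9.0000−44.5000 = -35.5000
row 1: -10.0000x − 6.0000y = -92.0000  (c_2=56.5000)
row 2: -10.0000x + 6.0000y = -38.0000  (c_3=2.5000)
Cramer on rows 1–2 → x = 6.5000, y = 4.5000

(6.5000, 4.5000)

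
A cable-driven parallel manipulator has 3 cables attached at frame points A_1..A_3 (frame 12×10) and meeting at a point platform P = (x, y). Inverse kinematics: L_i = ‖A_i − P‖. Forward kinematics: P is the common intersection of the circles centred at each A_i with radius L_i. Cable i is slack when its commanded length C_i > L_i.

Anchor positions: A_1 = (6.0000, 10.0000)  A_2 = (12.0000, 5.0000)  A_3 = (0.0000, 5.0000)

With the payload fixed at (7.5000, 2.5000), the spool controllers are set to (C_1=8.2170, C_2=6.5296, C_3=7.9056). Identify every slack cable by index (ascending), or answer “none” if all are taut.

1, 2

i=1: geometric 7.6485 vs commanded 8.2170 ⇒ slack
i=2: geometric 5.1478 vs commanded 6.5296 ⇒ slack
i=3: geometric 7.9057 vs commanded 7.9056 ⇒ taut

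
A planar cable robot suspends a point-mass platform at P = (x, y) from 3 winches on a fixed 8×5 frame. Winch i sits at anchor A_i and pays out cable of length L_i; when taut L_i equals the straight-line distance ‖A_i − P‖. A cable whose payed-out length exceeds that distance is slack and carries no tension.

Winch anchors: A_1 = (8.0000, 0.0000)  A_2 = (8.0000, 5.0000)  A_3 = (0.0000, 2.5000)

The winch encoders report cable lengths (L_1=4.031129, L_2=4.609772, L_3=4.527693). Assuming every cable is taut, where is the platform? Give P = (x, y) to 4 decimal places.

(4.5000, 2.0000)

each cable: (A_i−P)·(A_i−P) = L_i²; let c_i = ‖A_i‖²−L_i²
c_1 = 64.0000+0.0000−16.2500 = 47.7500
row 1: 0.0000x − 10.0000y = -20.0000  (c_2=67.7500)
row 2: 16.0000x − 5.0000y = 62.0000  (c_3=-14.2500)
Cramer on rows 1–2 → x = 4.5000, y = 2.0000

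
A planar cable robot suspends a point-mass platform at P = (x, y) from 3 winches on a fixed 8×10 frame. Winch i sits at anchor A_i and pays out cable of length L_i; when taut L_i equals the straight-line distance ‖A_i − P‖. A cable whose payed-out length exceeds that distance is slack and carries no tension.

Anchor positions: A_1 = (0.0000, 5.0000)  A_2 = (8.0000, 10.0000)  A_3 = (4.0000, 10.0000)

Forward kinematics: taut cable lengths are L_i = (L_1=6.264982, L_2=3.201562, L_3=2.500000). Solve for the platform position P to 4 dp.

(5.5000, 8.0000)

expand ‖A_i−P‖²=L_i² and subtract eq 1 (k_i ≔ ‖A_i‖²−L_i²)
k_1 = 0.0000+25.0000−39.2500 = -14.2500
eq1−eq2 → [-16.0000  -10.0000]·P = -168.0000
eq1−eq3 → [-8.0000  -10.0000]·P = -124.0000
2×2 solve → P = (5.5000, 8.0000)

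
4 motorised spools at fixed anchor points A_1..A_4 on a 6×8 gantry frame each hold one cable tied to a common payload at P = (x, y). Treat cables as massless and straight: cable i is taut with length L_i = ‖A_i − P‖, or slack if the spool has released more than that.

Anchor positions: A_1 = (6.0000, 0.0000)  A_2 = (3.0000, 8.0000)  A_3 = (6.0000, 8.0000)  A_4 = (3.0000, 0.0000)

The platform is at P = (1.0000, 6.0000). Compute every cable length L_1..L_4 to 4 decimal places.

(7.8102, 2.8284, 5.3852, 6.3246)

L_1 = √((6.0000−1.0000)² + (0.0000−6.0000)²) = 7.8102
L_2 = √((3.0000−1.0000)² + (8.0000−6.0000)²) = 2.8284
L_3 = √((6.0000−1.0000)² + (8.0000−6.0000)²) = 5.3852
L_4 = √((3.0000−1.0000)² + (0.0000−6.0000)²) = 6.3246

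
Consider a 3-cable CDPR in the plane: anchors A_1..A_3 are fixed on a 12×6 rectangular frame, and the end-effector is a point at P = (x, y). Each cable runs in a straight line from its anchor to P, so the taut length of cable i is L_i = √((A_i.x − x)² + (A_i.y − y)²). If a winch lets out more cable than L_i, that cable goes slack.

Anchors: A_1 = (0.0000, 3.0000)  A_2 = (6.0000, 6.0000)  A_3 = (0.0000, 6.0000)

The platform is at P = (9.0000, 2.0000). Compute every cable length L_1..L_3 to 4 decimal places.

(9.0554, 5.0000, 9.8489)

cable 1: Δx=-9.0000, Δy=1.0000; L_1 = √(Δx²+Δy²) = 9.0554
cable 2: Δx=-3.0000, Δy=4.0000; L_2 = √(Δx²+Δy²) = 5.0000
cable 3: Δx=-9.0000, Δy=4.0000; L_3 = √(Δx²+Δy²) = 9.8489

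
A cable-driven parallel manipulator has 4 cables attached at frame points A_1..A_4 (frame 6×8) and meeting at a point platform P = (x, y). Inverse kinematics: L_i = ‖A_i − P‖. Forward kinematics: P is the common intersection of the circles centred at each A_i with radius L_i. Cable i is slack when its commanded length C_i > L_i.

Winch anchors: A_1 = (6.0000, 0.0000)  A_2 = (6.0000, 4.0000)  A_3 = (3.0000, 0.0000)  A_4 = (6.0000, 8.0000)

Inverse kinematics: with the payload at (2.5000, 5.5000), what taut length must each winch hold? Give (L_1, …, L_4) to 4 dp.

(6.5192, 3.8079, 5.5227, 4.3012)

L_1: Δ = A_1−P = (3.5000, -5.5000) → ‖Δ‖ = √42.5000 = 6.5192
L_2: Δ = A_2−P = (3.5000, -1.5000) → ‖Δ‖ = √14.5000 = 3.8079
L_3: Δ = A_3−P = (0.5000, -5.5000) → ‖Δ‖ = √30.5000 = 5.5227
L_4: Δ = A_4−P = (3.5000, 2.5000) → ‖Δ‖ = √18.5000 = 4.3012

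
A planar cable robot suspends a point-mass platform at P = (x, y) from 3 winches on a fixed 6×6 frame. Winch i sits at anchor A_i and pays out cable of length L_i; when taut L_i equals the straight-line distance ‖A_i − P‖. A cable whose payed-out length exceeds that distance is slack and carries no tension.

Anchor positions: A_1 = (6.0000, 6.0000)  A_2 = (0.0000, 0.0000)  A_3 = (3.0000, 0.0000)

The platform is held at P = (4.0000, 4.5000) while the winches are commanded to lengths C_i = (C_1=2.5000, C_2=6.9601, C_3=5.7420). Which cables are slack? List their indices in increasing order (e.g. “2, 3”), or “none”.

2, 3

cable 1: L_1 = ‖A_1−P‖ = 2.5000;  C_1 = 2.5000 → taut
cable 2: L_2 = ‖A_2−P‖ = 6.0208;  C_2 = 6.9601 → slack
cable 3: L_3 = ‖A_3−P‖ = 4.6098;  C_3 = 5.7420 → slack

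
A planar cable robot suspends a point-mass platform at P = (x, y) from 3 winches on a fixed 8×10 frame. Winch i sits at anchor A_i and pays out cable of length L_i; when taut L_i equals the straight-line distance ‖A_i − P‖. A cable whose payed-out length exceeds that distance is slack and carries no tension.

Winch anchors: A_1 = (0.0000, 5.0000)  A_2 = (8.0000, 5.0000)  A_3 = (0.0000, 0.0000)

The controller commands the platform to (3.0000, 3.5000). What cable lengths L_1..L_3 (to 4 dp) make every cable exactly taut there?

(3.3541, 5.2202, 4.6098)

L_1 = √((0.0000−3.0000)² + (5.0000−3.5000)²) = 3.3541
L_2 = √((8.0000−3.0000)² + (5.0000−3.5000)²) = 5.2202
L_3 = √((0.0000−3.0000)² + (0.0000−3.5000)²) = 4.6098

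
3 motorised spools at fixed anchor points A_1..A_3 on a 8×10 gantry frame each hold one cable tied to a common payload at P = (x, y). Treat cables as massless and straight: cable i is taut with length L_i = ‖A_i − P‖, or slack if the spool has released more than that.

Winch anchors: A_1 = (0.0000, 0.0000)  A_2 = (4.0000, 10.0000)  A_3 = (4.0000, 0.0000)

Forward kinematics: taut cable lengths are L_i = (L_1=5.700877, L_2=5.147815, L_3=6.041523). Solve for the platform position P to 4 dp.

(1.5000, 5.5000)

each cable: (A_i−P)·(A_i−P) = L_i²; let q_i = ‖A_i‖²−L_i²
q_1 = 0.0000+0.0000−32.5000 = -32.5000
row 1: -8.0000x − 20.0000y = -122.0000  (q_2=89.5000)
row 2: -8.0000x + 0.0000y = -12.0000  (q_3=-20.5000)
Cramer on rows 1–2 → x = 1.5000, y = 5.5000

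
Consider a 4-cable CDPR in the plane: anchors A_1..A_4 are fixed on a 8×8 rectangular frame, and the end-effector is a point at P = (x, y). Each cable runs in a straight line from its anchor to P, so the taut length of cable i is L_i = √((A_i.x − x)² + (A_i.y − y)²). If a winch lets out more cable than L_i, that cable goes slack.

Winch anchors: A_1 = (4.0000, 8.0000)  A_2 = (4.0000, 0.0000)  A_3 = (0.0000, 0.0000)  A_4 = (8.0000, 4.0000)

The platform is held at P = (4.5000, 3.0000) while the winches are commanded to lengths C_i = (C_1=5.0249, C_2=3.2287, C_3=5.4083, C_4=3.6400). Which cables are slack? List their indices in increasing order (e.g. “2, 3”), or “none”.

i=1: geometric 5.0249 vs commanded 5.0249 ⇒ taut
i=2: geometric 3.0414 vs commanded 3.2287 ⇒ slack
i=3: geometric 5.4083 vs commanded 5.4083 ⇒ taut
i=4: geometric 3.6401 vs commanded 3.6400 ⇒ taut

2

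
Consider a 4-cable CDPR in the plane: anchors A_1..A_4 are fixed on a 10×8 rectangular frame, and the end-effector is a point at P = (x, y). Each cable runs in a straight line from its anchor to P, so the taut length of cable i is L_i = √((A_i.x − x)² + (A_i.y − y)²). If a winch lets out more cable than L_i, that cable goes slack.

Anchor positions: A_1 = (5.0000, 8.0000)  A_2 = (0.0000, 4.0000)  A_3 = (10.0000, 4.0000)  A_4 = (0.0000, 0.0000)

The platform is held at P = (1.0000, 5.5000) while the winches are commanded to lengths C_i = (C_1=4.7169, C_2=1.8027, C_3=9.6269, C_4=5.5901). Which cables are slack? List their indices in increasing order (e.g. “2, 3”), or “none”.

cable 1: √((4.0000)²+(2.5000)²)=4.7170, C_1=4.7169: taut
cable 2: √((-1.0000)²+(-1.5000)²)=1.8028, C_2=1.8027: taut
cable 3: √((9.0000)²+(-1.5000)²)=9.1241, C_3=9.6269: slack
cable 4: √((-1.0000)²+(-5.5000)²)=5.5902, C_4=5.5901: taut

3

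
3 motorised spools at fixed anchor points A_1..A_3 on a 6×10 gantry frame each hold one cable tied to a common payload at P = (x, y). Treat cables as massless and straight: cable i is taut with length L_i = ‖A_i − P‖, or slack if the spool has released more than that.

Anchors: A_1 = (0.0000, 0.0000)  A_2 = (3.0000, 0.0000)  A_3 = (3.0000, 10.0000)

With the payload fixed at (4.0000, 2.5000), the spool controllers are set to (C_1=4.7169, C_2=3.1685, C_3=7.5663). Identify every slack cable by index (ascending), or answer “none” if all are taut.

2

i=1: geometric 4.7170 vs commanded 4.7169 ⇒ taut
i=2: geometric 2.6926 vs commanded 3.1685 ⇒ slack
i=3: geometric 7.5664 vs commanded 7.5663 ⇒ taut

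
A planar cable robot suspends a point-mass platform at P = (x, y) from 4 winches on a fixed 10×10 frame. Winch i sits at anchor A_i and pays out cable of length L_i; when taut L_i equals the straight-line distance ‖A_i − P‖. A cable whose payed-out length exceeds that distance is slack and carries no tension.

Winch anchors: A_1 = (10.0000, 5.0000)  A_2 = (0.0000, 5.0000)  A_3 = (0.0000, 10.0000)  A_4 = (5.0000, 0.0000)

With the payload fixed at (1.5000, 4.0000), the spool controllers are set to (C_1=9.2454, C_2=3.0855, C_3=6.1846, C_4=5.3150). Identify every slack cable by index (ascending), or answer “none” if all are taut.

1, 2

i=1: geometric 8.5586 vs commanded 9.2454 ⇒ slack
i=2: geometric 1.8028 vs commanded 3.0855 ⇒ slack
i=3: geometric 6.1847 vs commanded 6.1846 ⇒ taut
i=4: geometric 5.3151 vs commanded 5.3150 ⇒ taut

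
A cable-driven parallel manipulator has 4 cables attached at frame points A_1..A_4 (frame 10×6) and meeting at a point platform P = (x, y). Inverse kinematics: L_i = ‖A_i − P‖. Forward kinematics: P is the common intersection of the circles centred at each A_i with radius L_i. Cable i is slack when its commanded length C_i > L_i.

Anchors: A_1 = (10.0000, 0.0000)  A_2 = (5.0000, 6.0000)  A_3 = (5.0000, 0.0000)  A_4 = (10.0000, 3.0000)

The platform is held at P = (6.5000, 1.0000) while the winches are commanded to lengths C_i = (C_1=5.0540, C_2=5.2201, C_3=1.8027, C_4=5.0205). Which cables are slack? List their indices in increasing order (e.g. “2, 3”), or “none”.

cable 1: √((3.5000)²+(-1.0000)²)=3.6401, C_1=5.0540: slack
cable 2: √((-1.5000)²+(5.0000)²)=5.2202, C_2=5.2201: taut
cable 3: √((-1.5000)²+(-1.0000)²)=1.8028, C_3=1.8027: taut
cable 4: √((3.5000)²+(2.0000)²)=4.0311, C_4=5.0205: slack

1, 4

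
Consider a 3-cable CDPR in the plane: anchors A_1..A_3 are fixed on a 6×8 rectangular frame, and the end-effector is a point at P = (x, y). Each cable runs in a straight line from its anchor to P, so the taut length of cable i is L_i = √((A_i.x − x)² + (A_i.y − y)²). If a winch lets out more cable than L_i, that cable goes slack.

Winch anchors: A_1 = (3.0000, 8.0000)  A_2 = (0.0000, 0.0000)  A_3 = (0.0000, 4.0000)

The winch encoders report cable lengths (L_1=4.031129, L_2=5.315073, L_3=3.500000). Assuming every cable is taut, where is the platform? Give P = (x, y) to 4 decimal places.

(3.5000, 4.0000)

circle eqns → linear via eq_j − eq_1; set k_j = A_j·A_j − L_j²
k_1 = 9.0000+64.0000−16.2500 = 56.7500
6.0000·x + 16.0000·y = k_1−k_2 = 85.0000
6.0000·x + 8.0000·y = k_1−k_3 = 53.0000
solve first two rows → x=3.5000, y=4.0000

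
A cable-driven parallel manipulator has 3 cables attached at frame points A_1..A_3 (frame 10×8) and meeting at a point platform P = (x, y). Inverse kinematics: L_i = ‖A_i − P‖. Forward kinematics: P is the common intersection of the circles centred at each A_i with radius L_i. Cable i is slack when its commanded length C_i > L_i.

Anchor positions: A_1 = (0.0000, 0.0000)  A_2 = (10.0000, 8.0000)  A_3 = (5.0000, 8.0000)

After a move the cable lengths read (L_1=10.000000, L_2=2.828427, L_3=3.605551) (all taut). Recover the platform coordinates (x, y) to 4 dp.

(8.0000, 6.0000)

each cable: (A_i−P)·(A_i−P) = L_i²; let c_i = ‖A_i‖²−L_i²
c_1 = 0.0000+0.0000−100.0000 = -100.0000
row 1: -20.0000x − 16.0000y = -256.0000  (c_2=156.0000)
row 2: -10.0000x − 16.0000y = -176.0000  (c_3=76.0000)
Cramer on rows 1–2 → x = 8.0000, y = 6.0000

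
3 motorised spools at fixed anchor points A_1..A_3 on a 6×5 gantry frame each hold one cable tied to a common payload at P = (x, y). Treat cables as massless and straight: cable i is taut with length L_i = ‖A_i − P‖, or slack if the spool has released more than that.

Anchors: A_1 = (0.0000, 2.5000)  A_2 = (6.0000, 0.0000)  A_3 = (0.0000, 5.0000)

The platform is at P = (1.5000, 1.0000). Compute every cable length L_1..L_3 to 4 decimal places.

cable 1: Δx=-1.5000, Δy=1.5000; L_1 = √(Δx²+Δy²) = 2.1213
cable 2: Δx=4.5000, Δy=-1.0000; L_2 = √(Δx²+Δy²) = 4.6098
cable 3: Δx=-1.5000, Δy=4.0000; L_3 = √(Δx²+Δy²) = 4.2720

(2.1213, 4.6098, 4.2720)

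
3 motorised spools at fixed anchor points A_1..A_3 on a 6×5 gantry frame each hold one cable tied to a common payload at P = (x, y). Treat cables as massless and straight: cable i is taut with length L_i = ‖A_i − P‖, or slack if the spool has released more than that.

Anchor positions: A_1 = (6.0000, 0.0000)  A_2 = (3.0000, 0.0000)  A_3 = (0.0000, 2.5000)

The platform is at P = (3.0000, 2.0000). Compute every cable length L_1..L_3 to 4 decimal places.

(3.6056, 2.0000, 3.0414)

L_1 = √((6.0000−3.0000)² + (0.0000−2.0000)²) = 3.6056
L_2 = √((3.0000−3.0000)² + (0.0000−2.0000)²) = 2.0000
L_3 = √((0.0000−3.0000)² + (2.5000−2.0000)²) = 3.0414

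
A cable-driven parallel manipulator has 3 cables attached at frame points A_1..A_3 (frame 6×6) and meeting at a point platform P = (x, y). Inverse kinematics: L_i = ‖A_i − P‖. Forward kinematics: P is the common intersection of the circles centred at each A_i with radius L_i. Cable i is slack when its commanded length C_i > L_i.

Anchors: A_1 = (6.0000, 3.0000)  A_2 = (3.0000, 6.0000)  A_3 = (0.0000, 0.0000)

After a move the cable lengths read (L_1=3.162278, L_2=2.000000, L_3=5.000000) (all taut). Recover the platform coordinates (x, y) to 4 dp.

(3.0000, 4.0000)

circle eqns → linear via eq_j − eq_1; set k_j = A_j·A_j − L_j²
k_1 = 36.0000+9.0000−10.0000 = 35.0000
6.0000·x − 6.0000·y = k_1−k_2 = -6.0000
12.0000·x + 6.0000·y = k_1−k_3 = 60.0000
solve first two rows → x=3.0000, y=4.0000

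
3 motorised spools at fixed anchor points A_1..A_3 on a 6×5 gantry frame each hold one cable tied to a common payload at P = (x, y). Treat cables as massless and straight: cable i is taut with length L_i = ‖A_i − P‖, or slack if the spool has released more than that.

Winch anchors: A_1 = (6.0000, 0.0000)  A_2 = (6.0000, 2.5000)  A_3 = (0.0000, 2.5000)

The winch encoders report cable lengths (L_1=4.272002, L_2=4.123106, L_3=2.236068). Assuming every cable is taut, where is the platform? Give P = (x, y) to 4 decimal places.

expand ‖A_i−P‖²=L_i² and subtract eq 1 (c_i ≔ ‖A_i‖²−L_i²)
c_1 = 36.0000+0.0000−18.2500 = 17.7500
eq1−eq2 → [0.0000  -5.0000]·P = -7.5000
eq1−eq3 → [12.0000  -5.0000]·P = 16.5000
2×2 solve → P = (2.0000, 1.5000)

(2.0000, 1.5000)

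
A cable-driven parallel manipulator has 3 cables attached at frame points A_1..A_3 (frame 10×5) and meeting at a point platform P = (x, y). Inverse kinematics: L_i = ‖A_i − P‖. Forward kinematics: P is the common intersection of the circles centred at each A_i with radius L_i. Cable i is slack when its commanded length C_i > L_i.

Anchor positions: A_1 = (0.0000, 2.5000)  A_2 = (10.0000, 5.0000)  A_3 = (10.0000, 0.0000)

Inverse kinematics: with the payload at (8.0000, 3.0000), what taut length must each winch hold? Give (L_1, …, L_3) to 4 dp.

cable 1: Δx=-8.0000, Δy=-0.5000; L_1 = √(Δx²+Δy²) = 8.0156
cable 2: Δx=2.0000, Δy=2.0000; L_2 = √(Δx²+Δy²) = 2.8284
cable 3: Δx=2.0000, Δy=-3.0000; L_3 = √(Δx²+Δy²) = 3.6056

(8.0156, 2.8284, 3.6056)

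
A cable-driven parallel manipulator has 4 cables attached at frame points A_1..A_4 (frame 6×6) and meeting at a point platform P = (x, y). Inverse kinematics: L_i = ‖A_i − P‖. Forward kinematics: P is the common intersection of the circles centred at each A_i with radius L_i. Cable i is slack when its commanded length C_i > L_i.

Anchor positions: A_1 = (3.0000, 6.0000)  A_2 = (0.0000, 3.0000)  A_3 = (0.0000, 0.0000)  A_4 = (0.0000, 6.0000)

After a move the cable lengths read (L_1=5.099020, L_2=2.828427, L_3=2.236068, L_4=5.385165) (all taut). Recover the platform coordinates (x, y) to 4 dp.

each cable: (A_i−P)·(A_i−P) = L_i²; let q_i = ‖A_i‖²−L_i²
q_1 = 9.0000+36.0000−26.0000 = 19.0000
row 1: 6.0000x + 6.0000y = 18.0000  (q_2=1.0000)
row 2: 6.0000x + 12.0000y = 24.0000  (q_3=-5.0000)
row 3: 6.0000x + 0.0000y = 12.0000  (q_4=7.0000)
Cramer on rows 1–2 → x = 2.0000, y = 1.0000
check cable 4: ‖A_4−P‖² = 29.0000 ≈ L_4² = 29.0000 ✓

(2.0000, 1.0000)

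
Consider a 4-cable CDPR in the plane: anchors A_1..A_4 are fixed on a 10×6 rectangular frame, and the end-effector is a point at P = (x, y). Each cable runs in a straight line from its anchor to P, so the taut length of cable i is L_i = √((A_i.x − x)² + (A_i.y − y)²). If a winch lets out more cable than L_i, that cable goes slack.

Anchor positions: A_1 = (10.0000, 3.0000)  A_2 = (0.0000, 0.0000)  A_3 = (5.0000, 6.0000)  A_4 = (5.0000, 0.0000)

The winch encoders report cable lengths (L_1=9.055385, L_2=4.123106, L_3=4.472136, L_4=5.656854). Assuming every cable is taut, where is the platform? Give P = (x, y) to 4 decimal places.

(1.0000, 4.0000)

expand ‖A_i−P‖²=L_i² and subtract eq 1 (c_i ≔ ‖A_i‖²−L_i²)
c_1 = 100.0000+9.0000−82.0000 = 27.0000
eq1−eq2 → [20.0000  6.0000]·P = 44.0000
eq1−eq3 → [10.0000  -6.0000]·P = -14.0000
eq1−eq4 → [10.0000  6.0000]·P = 34.0000
2×2 solve → P = (1.0000, 4.0000)
check cable 4: ‖A_4−P‖² = 32.0000 ≈ L_4² = 32.0000 ✓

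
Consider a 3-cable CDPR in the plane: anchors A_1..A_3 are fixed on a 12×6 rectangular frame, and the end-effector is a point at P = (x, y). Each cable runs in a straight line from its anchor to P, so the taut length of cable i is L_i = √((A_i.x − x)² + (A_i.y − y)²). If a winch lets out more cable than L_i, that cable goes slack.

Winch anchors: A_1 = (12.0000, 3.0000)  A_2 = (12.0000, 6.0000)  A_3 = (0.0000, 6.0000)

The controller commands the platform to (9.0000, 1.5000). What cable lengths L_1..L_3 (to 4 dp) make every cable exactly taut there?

(3.3541, 5.4083, 10.0623)

L_1: Δ = A_1−P = (3.0000, 1.5000) → ‖Δ‖ = √11.2500 = 3.3541
L_2: Δ = A_2−P = (3.0000, 4.5000) → ‖Δ‖ = √29.2500 = 5.4083
L_3: Δ = A_3−P = (-9.0000, 4.5000) → ‖Δ‖ = √101.2500 = 10.0623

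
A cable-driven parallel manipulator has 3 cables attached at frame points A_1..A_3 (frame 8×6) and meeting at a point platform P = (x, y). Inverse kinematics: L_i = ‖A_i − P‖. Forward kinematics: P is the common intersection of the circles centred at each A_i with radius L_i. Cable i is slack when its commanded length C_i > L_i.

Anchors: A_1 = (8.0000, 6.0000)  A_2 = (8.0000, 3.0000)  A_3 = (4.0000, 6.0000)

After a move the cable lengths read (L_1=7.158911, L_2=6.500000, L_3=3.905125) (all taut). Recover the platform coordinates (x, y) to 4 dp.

each cable: (A_i−P)·(A_i−P) = L_i²; let c_i = ‖A_i‖²−L_i²
c_1 = 64.0000+36.0000−51.2500 = 48.7500
row 1: 0.0000x + 6.0000y = 18.0000  (c_2=30.7500)
row 2: 8.0000x + 0.0000y = 12.0000  (c_3=36.7500)
Cramer on rows 1–2 → x = 1.5000, y = 3.0000

(1.5000, 3.0000)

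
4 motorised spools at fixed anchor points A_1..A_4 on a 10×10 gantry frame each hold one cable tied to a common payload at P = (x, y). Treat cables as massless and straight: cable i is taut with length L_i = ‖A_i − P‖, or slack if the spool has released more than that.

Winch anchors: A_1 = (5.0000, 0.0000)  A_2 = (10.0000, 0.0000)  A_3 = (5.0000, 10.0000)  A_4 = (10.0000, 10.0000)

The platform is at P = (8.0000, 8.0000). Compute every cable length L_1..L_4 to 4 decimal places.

(8.5440, 8.2462, 3.6056, 2.8284)

cable 1: Δx=-3.0000, Δy=-8.0000; L_1 = √(Δx²+Δy²) = 8.5440
cable 2: Δx=2.0000, Δy=-8.0000; L_2 = √(Δx²+Δy²) = 8.2462
cable 3: Δx=-3.0000, Δy=2.0000; L_3 = √(Δx²+Δy²) = 3.6056
cable 4: Δx=2.0000, Δy=2.0000; L_4 = √(Δx²+Δy²) = 2.8284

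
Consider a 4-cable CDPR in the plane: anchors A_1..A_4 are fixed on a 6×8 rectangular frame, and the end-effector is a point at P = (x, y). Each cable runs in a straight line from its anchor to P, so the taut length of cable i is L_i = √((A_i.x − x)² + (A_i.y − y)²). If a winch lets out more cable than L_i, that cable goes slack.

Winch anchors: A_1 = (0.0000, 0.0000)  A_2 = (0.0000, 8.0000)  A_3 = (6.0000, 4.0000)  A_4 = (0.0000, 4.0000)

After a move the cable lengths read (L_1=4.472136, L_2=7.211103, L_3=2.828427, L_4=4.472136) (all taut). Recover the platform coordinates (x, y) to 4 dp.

circle eqns → linear via eq_j − eq_1; set q_j = A_j·A_j − L_j²
q_1 = 0.0000+0.0000−20.0000 = -20.0000
0.0000·x − 16.0000·y = q_1−q_2 = -32.0000
-12.0000·x − 8.0000·y = q_1−q_3 = -64.0000
0.0000·x − 8.0000·y = q_1−q_4 = -16.0000
solve first two rows → x=4.0000, y=2.0000
check cable 4: ‖A_4−P‖² = 20.0000 ≈ L_4² = 20.0000 ✓

(4.0000, 2.0000)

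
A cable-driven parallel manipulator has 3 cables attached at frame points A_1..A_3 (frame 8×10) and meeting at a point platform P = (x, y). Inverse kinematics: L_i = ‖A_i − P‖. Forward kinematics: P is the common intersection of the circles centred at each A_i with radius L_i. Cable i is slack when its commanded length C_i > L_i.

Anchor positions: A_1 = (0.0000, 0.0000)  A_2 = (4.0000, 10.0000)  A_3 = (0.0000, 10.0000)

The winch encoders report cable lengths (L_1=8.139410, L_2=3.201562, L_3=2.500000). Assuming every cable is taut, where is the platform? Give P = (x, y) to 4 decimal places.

(1.5000, 8.0000)

expand ‖A_i−P‖²=L_i² and subtract eq 1 (c_i ≔ ‖A_i‖²−L_i²)
c_1 = 0.0000+0.0000−66.2500 = -66.2500
eq1−eq2 → [-8.0000  -20.0000]·P = -172.0000
eq1−eq3 → [0.0000  -20.0000]·P = -160.0000
2×2 solve → P = (1.5000, 8.0000)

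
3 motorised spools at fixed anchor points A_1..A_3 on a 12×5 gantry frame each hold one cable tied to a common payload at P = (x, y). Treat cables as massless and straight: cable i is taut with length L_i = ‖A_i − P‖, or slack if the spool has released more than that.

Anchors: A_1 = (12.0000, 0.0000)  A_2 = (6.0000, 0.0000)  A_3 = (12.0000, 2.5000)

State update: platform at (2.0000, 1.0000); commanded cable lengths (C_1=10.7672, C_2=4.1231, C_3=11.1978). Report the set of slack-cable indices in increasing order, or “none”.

1, 3

cable 1: L_1 = ‖A_1−P‖ = 10.0499;  C_1 = 10.7672 → slack
cable 2: L_2 = ‖A_2−P‖ = 4.1231;  C_2 = 4.1231 → taut
cable 3: L_3 = ‖A_3−P‖ = 10.1119;  C_3 = 11.1978 → slack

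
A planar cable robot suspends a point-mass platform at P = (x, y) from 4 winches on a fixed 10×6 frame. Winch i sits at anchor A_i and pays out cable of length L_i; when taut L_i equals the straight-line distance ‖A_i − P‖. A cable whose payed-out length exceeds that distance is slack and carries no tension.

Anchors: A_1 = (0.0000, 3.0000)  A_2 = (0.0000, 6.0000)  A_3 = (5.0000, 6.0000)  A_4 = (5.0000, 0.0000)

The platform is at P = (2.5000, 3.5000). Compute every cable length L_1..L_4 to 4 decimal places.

(2.5495, 3.5355, 3.5355, 4.3012)

L_1: Δ = A_1−P = (-2.5000, -0.5000) → ‖Δ‖ = √6.5000 = 2.5495
L_2: Δ = A_2−P = (-2.5000, 2.5000) → ‖Δ‖ = √12.5000 = 3.5355
L_3: Δ = A_3−P = (2.5000, 2.5000) → ‖Δ‖ = √12.5000 = 3.5355
L_4: Δ = A_4−P = (2.5000, -3.5000) → ‖Δ‖ = √18.5000 = 4.3012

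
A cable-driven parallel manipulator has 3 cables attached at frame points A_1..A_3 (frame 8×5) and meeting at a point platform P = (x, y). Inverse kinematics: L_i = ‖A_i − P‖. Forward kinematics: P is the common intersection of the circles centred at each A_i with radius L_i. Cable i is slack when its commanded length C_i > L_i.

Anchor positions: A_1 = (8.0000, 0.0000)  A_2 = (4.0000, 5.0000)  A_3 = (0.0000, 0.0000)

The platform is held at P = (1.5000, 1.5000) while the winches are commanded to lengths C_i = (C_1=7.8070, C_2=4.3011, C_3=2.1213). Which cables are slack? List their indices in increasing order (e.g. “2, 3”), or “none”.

1

cable 1: √((6.5000)²+(-1.5000)²)=6.6708, C_1=7.8070: slack
cable 2: √((2.5000)²+(3.5000)²)=4.3012, C_2=4.3011: taut
cable 3: √((-1.5000)²+(-1.5000)²)=2.1213, C_3=2.1213: taut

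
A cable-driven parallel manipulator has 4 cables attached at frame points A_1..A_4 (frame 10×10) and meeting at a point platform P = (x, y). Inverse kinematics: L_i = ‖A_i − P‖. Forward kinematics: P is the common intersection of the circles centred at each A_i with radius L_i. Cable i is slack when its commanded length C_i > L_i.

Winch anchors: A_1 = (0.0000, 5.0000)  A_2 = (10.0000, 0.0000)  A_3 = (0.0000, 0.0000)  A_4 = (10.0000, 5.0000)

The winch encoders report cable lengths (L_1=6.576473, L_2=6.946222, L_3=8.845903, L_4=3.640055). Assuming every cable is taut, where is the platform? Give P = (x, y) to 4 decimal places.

(6.5000, 6.0000)

each cable: (A_i−P)·(A_i−P) = L_i²; let c_i = ‖A_i‖²−L_i²
c_1 = 0.0000+25.0000−43.2500 = -18.2500
row 1: -20.0000x + 10.0000y = -70.0000  (c_2=51.7500)
row 2: 0.0000x + 10.0000y = 60.0000  (c_3=-78.2500)
row 3: -20.0000x + 0.0000y = -130.0000  (c_4=111.7500)
Cramer on rows 1–2 → x = 6.5000, y = 6.0000
check cable 4: ‖A_4−P‖² = 13.2500 ≈ L_4² = 13.2500 ✓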